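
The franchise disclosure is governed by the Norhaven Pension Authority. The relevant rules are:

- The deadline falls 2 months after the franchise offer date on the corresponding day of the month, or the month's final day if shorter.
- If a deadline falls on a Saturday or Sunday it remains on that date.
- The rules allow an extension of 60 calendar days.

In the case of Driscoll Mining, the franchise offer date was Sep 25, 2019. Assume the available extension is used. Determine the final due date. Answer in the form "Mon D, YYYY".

2 months after Sep 25, 2019, on the same day of the month, is Nov 25, 2019.
Nov 25, 2019 is a Monday; no weekend or holiday adjustment applies.
The 60-calendar-day extension moves the deadline from Nov 25, 2019 to Jan 24, 2020.
Jan 24, 2020 is a Friday; no weekend or holiday adjustment applies.
Deadline: Jan 24, 2020.

Jan 24, 2020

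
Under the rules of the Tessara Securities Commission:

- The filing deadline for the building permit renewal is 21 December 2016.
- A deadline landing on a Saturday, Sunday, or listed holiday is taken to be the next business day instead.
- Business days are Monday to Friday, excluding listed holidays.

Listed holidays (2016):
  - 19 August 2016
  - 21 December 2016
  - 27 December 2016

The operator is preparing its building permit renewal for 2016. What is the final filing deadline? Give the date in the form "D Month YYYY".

22 December 2016

The stated deadline is 21 December 2016.
21 December 2016 is a listed holiday; the next business day is 22 December 2016 (Thursday).
Deadline: 22 December 2016.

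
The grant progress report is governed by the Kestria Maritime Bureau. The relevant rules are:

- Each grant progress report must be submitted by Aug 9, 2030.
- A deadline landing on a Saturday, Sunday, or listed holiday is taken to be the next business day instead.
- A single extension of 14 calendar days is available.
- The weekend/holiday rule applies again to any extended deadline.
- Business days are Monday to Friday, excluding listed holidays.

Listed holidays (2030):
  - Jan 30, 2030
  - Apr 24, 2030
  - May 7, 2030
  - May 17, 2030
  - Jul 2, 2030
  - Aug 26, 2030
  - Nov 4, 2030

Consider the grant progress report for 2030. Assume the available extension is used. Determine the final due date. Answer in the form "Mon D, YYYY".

Aug 23, 2030

The stated deadline is Aug 9, 2030.
Aug 9, 2030 is a Friday and not a listed holiday, so it stands.
Applying the 14-calendar-day extension: Aug 9, 2030 + 14 days = Aug 23, 2030.
Aug 23, 2030 is a Friday and not a listed holiday, so it stands.
So the filing is due Aug 23, 2030.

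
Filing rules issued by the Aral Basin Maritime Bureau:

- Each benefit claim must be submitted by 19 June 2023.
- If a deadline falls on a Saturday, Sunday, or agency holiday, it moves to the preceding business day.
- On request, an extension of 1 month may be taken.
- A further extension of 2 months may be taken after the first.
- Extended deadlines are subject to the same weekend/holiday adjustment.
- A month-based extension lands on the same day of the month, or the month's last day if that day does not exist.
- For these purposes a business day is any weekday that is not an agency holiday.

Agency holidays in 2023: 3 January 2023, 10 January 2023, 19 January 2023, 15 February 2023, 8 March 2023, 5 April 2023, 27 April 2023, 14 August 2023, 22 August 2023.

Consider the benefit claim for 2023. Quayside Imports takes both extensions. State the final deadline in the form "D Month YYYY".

The stated deadline is 19 June 2023.
19 June 2023 is a Monday and not a listed holiday, so it stands.
Applying the 1 month extension: 1 month after 19 June 2023 is 19 July 2023.
19 July 2023 is a Wednesday and not a listed holiday, so it stands.
Applying the 2 months extension: 2 months after 19 July 2023 is 19 September 2023.
19 September 2023 (Tuesday) is already a business day.
The final due date is 19 September 2023.

19 September 2023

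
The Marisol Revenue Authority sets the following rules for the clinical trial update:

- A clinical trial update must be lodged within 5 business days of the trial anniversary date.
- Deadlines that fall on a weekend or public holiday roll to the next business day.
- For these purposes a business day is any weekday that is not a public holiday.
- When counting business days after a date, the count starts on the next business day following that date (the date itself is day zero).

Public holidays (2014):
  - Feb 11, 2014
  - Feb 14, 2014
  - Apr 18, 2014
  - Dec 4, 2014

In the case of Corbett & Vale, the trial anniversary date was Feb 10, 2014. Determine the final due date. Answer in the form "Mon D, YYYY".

Feb 19, 2014

Starting the day after Feb 10, 2014 and counting 5 business days lands on Feb 19, 2014.
Feb 19, 2014 falls on a Wednesday, which is a business day, so no adjustment is needed.
Deadline: Feb 19, 2014.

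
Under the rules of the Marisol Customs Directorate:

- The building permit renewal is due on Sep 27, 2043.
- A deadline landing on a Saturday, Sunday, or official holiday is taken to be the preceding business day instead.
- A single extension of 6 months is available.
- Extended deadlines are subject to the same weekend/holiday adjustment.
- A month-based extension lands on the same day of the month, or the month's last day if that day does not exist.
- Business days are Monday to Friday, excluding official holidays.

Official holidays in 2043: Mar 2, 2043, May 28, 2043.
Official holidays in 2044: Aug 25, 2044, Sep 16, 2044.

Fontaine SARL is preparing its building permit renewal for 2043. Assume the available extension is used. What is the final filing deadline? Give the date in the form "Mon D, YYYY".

Mar 25, 2044

Start from the fixed due date, Sep 27, 2043.
Sep 27, 2043 falls on a Sunday. Rolling to the preceding business day gives Sep 25, 2043, a Friday.
The 6 months extension carries Sep 25, 2043 to Mar 25, 2044.
Since Mar 25, 2044 is a Friday and not a holiday, the date is unchanged.
So the filing is due Mar 25, 2044.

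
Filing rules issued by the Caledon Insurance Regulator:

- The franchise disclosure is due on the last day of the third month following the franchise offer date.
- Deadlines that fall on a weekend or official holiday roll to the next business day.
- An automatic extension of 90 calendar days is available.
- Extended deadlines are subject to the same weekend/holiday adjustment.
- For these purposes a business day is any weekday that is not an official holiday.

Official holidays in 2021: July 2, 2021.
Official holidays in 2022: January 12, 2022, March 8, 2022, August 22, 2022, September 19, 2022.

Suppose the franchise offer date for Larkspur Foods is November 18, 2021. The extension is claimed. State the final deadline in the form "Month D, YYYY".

May 30, 2022

3 months after November 18, 2021 falls in February 2022; the last day of that month is February 28, 2022.
February 28, 2022 falls on a Monday, which is a business day, so no adjustment is needed.
With the 90-day extension, February 28, 2022 becomes May 29, 2022.
Because May 29, 2022 is a Sunday, the deadline becomes May 30, 2022 (Monday).
The final due date is May 30, 2022.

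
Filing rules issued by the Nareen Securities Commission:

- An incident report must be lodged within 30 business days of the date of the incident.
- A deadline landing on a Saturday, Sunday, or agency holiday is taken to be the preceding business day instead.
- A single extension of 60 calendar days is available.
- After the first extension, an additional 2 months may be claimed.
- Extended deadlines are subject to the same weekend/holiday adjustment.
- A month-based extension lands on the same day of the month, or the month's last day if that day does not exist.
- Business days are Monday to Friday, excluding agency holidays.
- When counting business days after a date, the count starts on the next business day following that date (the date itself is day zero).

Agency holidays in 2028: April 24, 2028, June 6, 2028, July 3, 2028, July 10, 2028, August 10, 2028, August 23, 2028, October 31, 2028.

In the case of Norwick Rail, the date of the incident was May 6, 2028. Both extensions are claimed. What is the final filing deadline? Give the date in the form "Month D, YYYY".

Starting the day after May 6, 2028 and counting 30 business days lands on June 19, 2028.
Since June 19, 2028 is a Monday and not a holiday, the date is unchanged.
Add the 60 calendar-day extension to June 19, 2028: August 18, 2028.
August 18, 2028 (Friday) is already a business day.
The 2 months extension carries August 18, 2028 to October 18, 2028.
October 18, 2028 falls on a Wednesday, which is a business day, so no adjustment is needed.
The final due date is October 18, 2028.

October 18, 2028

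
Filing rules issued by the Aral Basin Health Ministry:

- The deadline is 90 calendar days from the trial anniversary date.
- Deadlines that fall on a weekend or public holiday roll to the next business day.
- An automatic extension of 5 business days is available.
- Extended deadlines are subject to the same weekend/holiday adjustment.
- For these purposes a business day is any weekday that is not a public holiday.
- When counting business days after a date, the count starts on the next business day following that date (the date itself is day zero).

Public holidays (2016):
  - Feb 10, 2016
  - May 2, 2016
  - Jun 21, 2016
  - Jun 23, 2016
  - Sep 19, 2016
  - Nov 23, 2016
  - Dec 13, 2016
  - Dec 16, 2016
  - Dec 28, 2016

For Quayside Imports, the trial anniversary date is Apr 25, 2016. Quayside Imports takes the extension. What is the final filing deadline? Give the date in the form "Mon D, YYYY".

From Apr 25, 2016, 90 calendar days later is Jul 24, 2016.
Jul 24, 2016 is a Sunday, so it moves to the next business day, Jul 25, 2016 (Monday).
Counting 5 further business days from Jul 25, 2016 reaches Aug 1, 2016.
Aug 1, 2016 falls on a Monday, which is a business day, so no adjustment is needed.
So the filing is due Aug 1, 2016.

Aug 1, 2016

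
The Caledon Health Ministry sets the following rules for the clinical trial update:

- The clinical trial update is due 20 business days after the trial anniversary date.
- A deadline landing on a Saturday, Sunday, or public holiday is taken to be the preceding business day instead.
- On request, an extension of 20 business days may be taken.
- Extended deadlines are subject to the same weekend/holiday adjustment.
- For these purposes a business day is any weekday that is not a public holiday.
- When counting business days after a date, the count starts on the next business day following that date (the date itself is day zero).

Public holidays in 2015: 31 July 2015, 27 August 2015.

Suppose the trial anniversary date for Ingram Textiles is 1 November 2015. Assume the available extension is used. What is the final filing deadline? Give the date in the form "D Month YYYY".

Counting 20 business days after 1 November 2015 (skipping weekends and listed holidays) reaches 27 November 2015.
27 November 2015 falls on a Friday, which is a business day, so no adjustment is needed.
Applying the 20-business-day extension: 20 business days after 27 November 2015 is 25 December 2015.
25 December 2015 (Friday) is already a business day.
The final due date is 25 December 2015.

25 December 2015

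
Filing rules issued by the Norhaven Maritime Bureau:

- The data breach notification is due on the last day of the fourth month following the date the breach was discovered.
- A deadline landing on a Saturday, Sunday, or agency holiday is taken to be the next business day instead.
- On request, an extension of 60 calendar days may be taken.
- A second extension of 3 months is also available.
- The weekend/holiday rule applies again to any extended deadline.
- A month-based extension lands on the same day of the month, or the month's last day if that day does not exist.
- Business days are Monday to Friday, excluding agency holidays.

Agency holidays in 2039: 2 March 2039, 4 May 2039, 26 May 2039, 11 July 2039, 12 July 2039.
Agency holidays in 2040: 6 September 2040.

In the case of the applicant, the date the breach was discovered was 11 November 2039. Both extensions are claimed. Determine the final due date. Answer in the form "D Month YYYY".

3 September 2040

4 months after 11 November 2039 is March 2040; that month ends on 31 March 2040.
Because 31 March 2040 is a Saturday, the deadline becomes 2 April 2040 (Monday).
Add the 60 calendar-day extension to 2 April 2040: 1 June 2040.
1 June 2040 is a Friday and not a listed holiday, so it stands.
The 3 months extension carries 1 June 2040 to 1 September 2040.
Because 1 September 2040 is a Saturday, the deadline becomes 3 September 2040 (Monday).
So the filing is due 3 September 2040.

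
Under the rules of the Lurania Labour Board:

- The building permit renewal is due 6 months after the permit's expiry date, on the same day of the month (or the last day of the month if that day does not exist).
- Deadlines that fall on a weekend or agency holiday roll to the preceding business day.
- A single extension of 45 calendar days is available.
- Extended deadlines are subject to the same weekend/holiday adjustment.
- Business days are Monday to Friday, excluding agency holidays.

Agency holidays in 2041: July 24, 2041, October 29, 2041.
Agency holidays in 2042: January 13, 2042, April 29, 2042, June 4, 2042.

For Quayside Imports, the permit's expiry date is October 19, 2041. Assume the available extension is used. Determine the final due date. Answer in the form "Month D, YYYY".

June 2, 2042

6 months from October 19, 2041 is April 19, 2042.
Because April 19, 2042 is a Saturday, the deadline becomes April 18, 2042 (Friday).
Applying the 45-calendar-day extension: April 18, 2042 + 45 days = June 2, 2042.
Since June 2, 2042 is a Monday and not a holiday, the date is unchanged.
Deadline: June 2, 2042.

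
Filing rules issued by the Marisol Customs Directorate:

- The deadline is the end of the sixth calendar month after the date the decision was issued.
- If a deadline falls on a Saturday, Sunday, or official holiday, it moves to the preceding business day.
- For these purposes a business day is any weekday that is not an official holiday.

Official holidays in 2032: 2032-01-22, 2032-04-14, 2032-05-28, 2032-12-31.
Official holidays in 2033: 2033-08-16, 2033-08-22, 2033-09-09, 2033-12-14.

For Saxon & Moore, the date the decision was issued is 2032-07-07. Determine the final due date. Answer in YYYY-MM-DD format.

6 months after 2032-07-07 falls in January 2033; the last day of that month is 2033-01-31.
2033-01-31 (Monday) is already a business day.
The final due date is 2033-01-31.

2033-01-31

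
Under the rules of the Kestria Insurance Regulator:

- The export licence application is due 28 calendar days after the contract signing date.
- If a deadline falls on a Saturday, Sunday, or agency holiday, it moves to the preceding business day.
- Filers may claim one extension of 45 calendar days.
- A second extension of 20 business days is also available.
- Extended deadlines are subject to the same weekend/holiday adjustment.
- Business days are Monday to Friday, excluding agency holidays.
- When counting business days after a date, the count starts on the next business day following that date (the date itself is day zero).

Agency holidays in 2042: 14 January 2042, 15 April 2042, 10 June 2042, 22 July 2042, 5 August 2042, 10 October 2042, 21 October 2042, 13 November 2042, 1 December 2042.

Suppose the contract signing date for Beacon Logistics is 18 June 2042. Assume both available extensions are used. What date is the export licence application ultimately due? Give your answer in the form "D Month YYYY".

26 September 2042

28 calendar days after 18 June 2042 is 16 July 2042.
16 July 2042 (Wednesday) is already a business day.
The 45-calendar-day extension moves the deadline from 16 July 2042 to 30 August 2042.
Because 30 August 2042 is a Saturday, the deadline becomes 29 August 2042 (Friday).
Applying the 20-business-day extension: 20 business days after 29 August 2042 is 26 September 2042.
26 September 2042 falls on a Friday, which is a business day, so no adjustment is needed.
So the filing is due 26 September 2042.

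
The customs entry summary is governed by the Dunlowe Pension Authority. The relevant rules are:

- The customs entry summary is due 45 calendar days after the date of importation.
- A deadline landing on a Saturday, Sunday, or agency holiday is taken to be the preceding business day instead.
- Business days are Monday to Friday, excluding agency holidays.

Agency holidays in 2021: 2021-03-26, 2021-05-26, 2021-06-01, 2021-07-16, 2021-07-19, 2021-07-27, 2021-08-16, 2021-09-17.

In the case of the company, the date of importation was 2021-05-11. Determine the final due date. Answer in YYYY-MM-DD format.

2021-06-25

Trigger date 2021-05-11 + 45 calendar days = 2021-06-25.
Since 2021-06-25 is a Friday and not a holiday, the date is unchanged.
The final due date is 2021-06-25.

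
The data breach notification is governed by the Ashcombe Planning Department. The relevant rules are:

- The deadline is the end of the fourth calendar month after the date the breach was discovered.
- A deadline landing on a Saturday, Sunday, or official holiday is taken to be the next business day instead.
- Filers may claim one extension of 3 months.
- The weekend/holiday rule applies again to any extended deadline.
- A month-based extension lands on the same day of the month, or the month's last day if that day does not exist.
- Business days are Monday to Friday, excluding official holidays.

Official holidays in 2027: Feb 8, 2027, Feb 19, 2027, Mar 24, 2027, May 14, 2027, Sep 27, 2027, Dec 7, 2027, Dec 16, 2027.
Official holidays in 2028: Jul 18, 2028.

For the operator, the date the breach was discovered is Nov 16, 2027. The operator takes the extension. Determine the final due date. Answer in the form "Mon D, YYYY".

Jun 30, 2028

The fourth month after Nov 16, 2027 is March 2028, whose last day is Mar 31, 2028.
Mar 31, 2028 falls on a Friday, which is a business day, so no adjustment is needed.
Add 3 months to Mar 31, 2028: Jun 30, 2028 (day 31 does not exist in June, so the month's last day is used).
Jun 30, 2028 falls on a Friday, which is a business day, so no adjustment is needed.
Deadline: Jun 30, 2028.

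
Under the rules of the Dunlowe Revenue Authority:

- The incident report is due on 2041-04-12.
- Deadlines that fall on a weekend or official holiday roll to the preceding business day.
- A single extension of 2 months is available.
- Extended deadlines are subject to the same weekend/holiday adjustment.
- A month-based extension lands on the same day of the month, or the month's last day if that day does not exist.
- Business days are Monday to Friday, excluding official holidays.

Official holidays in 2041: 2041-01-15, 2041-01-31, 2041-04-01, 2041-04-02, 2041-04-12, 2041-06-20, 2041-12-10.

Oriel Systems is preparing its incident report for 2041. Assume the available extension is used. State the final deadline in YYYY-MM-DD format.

The stated deadline is 2041-04-12.
2041-04-12 is a listed holiday, so it moves to the preceding business day, 2041-04-11 (Thursday).
Applying the 2 months extension: 2 months after 2041-04-11 is 2041-06-11.
Since 2041-06-11 is a Tuesday and not a holiday, the date is unchanged.
Deadline: 2041-06-11.

2041-06-11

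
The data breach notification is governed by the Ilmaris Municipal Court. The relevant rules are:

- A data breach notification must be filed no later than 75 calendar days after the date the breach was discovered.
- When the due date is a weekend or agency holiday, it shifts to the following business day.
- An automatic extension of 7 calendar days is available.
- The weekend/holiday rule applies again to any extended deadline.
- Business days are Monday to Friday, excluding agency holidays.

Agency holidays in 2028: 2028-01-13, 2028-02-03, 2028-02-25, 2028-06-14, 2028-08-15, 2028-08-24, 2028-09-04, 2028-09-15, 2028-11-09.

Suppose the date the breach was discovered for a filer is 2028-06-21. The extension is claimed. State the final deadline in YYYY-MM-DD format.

From 2028-06-21, 75 calendar days later is 2028-09-04.
Because 2028-09-04 is a listed holiday, the deadline becomes 2028-09-05 (Tuesday).
Add the 7 calendar-day extension to 2028-09-05: 2028-09-12.
2028-09-12 (Tuesday) is already a business day.
Deadline: 2028-09-12.

2028-09-12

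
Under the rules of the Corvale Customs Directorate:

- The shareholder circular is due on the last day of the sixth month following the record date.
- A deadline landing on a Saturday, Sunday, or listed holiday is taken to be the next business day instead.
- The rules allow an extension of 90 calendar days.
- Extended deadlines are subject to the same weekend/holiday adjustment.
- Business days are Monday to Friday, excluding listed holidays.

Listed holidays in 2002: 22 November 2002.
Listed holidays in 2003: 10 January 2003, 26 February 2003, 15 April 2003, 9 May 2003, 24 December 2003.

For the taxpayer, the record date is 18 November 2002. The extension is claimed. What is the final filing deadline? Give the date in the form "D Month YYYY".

1 September 2003

6 months after 18 November 2002 falls in May 2003; the last day of that month is 31 May 2003.
31 May 2003 is a Saturday, so it moves to the next business day, 2 June 2003 (Monday).
With the 90-day extension, 2 June 2003 becomes 31 August 2003.
Because 31 August 2003 is a Sunday, the deadline becomes 1 September 2003 (Monday).
So the filing is due 1 September 2003.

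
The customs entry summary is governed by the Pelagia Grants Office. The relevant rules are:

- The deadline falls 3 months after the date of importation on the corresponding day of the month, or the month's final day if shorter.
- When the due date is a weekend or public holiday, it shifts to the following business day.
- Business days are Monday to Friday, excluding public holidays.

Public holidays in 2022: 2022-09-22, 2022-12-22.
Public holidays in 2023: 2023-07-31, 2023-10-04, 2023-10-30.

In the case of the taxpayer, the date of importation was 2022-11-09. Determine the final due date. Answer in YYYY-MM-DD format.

2023-02-09

3 months from 2022-11-09 is 2023-02-09.
2023-02-09 falls on a Thursday, which is a business day, so no adjustment is needed.
Deadline: 2023-02-09.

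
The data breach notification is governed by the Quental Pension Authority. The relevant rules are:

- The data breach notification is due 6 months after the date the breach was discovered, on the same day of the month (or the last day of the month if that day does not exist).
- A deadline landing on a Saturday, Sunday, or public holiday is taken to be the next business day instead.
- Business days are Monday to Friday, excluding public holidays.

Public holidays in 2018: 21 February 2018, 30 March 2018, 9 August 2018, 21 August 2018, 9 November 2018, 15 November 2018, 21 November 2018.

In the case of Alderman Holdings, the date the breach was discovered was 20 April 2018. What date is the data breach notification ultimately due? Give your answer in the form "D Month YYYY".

6 months from 20 April 2018 is 20 October 2018.
Because 20 October 2018 is a Saturday, the deadline becomes 22 October 2018 (Monday).
So the filing is due 22 October 2018.

22 October 2018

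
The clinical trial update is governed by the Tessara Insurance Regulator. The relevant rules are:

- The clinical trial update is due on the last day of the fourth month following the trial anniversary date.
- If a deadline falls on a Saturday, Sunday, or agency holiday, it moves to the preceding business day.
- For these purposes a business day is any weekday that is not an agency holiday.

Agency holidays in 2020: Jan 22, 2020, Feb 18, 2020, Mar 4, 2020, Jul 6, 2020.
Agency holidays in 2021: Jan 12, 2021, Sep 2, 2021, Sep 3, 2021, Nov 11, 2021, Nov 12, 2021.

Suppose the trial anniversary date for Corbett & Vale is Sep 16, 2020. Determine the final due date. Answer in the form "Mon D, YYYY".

Jan 29, 2021

The fourth month after Sep 16, 2020 is January 2021, whose last day is Jan 31, 2021.
Because Jan 31, 2021 is a Sunday, the deadline becomes Jan 29, 2021 (Friday).
Deadline: Jan 29, 2021.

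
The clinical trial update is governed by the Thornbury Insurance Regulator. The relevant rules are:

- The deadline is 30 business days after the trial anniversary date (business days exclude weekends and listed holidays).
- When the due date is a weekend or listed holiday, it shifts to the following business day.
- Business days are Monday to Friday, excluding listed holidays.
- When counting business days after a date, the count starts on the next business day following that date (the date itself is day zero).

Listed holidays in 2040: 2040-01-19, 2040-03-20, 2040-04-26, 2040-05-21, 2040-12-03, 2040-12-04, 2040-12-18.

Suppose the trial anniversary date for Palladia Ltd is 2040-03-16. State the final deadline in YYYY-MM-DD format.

30 business days after 2040-03-16, excluding weekends and holidays, is 2040-05-01.
2040-05-01 is a Tuesday and not a listed holiday, so it stands.
Deadline: 2040-05-01.

2040-05-01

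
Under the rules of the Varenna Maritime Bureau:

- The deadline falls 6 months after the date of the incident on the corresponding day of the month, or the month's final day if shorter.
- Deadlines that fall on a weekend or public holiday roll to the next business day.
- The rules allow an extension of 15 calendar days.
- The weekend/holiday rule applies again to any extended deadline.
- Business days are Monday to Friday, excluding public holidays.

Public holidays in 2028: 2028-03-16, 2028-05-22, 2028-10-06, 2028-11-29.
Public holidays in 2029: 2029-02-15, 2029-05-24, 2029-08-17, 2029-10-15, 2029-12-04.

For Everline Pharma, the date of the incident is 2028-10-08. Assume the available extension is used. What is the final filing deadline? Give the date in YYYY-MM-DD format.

Moving 6 months forward from 2028-10-08 on the corresponding day gives 2029-04-08.
2029-04-08 is a Sunday, so it moves to the next business day, 2029-04-09 (Monday).
Add the 15 calendar-day extension to 2029-04-09: 2029-04-24.
2029-04-24 falls on a Tuesday, which is a business day, so no adjustment is needed.
Final deadline: 2029-04-24.

2029-04-24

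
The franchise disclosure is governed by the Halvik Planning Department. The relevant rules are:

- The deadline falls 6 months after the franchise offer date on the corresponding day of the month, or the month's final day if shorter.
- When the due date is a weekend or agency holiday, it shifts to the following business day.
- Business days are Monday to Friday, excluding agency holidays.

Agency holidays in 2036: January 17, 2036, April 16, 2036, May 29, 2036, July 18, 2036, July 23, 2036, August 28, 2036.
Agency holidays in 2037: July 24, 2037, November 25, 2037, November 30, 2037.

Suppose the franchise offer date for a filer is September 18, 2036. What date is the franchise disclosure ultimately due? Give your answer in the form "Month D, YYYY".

Moving 6 months forward from September 18, 2036 on the corresponding day gives March 18, 2037.
Since March 18, 2037 is a Wednesday and not a holiday, the date is unchanged.
Final deadline: March 18, 2037.

March 18, 2037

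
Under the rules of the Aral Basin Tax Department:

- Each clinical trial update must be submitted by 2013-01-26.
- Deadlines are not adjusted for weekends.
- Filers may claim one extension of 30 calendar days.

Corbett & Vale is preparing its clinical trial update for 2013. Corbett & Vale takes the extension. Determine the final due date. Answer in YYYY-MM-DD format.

Start from the fixed due date, 2013-01-26.
2013-01-26 falls on a Saturday. The rules make no weekend/holiday allowance, so it remains 2013-01-26.
Applying the 30-calendar-day extension: 2013-01-26 + 30 days = 2013-02-25.
2013-02-25 falls on a Monday. The rules make no weekend/holiday allowance, so it remains 2013-02-25.
Deadline: 2013-02-25.

2013-02-25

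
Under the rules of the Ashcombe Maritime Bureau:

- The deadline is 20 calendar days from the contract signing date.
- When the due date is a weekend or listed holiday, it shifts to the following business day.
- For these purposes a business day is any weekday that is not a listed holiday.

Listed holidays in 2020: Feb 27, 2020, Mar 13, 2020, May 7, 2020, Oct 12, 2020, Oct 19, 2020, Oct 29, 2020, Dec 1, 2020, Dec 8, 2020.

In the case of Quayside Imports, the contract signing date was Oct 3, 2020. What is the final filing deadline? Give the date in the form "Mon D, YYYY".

Oct 23, 2020

From Oct 3, 2020, 20 calendar days later is Oct 23, 2020.
Oct 23, 2020 is a Friday and not a listed holiday, so it stands.
The final due date is Oct 23, 2020.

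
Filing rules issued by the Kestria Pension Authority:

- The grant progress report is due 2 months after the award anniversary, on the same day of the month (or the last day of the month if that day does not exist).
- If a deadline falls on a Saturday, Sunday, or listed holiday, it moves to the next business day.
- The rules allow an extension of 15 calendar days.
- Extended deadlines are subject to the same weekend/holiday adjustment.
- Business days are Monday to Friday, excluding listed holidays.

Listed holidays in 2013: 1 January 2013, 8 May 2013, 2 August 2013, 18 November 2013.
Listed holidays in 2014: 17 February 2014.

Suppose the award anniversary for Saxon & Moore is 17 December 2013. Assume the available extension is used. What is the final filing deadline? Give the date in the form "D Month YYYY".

Moving 2 months forward from 17 December 2013 on the corresponding day gives 17 February 2014.
17 February 2014 falls on a listed holiday. Rolling to the next business day gives 18 February 2014, a Tuesday.
Applying the 15-calendar-day extension: 18 February 2014 + 15 days = 5 March 2014.
5 March 2014 (Wednesday) is already a business day.
Final deadline: 5 March 2014.

5 March 2014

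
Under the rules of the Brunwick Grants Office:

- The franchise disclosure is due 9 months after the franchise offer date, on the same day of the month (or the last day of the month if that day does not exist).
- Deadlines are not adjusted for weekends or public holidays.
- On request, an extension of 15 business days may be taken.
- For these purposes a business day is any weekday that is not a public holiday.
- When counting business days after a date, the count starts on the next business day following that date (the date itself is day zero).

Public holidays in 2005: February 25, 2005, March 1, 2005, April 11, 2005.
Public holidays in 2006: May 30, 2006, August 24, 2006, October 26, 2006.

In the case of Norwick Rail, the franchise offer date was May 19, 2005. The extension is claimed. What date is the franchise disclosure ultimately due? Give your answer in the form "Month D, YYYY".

March 10, 2006

9 months from May 19, 2005 is February 19, 2006.
February 19, 2006 is a Sunday; no weekend or holiday adjustment applies.
Applying the 15-business-day extension: 15 business days after February 19, 2006 is March 10, 2006.
No adjustment is made for weekends or holidays, so March 10, 2006 stands.
So the filing is due March 10, 2006.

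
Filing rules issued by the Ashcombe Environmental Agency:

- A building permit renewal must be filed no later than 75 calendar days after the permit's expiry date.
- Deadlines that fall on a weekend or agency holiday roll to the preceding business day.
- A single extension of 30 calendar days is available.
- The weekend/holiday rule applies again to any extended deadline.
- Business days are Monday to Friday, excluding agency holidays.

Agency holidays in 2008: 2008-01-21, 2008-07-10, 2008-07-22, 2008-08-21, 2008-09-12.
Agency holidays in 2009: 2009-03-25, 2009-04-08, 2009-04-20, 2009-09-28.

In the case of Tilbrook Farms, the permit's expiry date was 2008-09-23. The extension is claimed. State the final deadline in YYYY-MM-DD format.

2009-01-02

From 2008-09-23, 75 calendar days later is 2008-12-07.
2008-12-07 falls on a Sunday. Rolling to the preceding business day gives 2008-12-05, a Friday.
Applying the 30-calendar-day extension: 2008-12-05 + 30 days = 2009-01-04.
Because 2009-01-04 is a Sunday, the deadline becomes 2009-01-02 (Friday).
The final due date is 2009-01-02.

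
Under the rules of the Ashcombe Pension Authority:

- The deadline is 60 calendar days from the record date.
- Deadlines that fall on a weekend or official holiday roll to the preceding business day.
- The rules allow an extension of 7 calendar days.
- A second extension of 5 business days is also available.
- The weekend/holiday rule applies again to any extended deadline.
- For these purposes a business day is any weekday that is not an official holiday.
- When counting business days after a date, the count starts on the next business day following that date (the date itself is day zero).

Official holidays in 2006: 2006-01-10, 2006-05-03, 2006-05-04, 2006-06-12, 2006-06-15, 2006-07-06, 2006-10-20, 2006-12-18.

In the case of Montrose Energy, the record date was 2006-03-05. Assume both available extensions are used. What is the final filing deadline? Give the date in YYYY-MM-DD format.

From 2006-03-05, 60 calendar days later is 2006-05-04.
2006-05-04 falls on a listed holiday. Rolling to the preceding business day gives 2006-05-02, a Tuesday.
Add the 7 calendar-day extension to 2006-05-02: 2006-05-09.
2006-05-09 falls on a Tuesday, which is a business day, so no adjustment is needed.
Counting 5 further business days from 2006-05-09 reaches 2006-05-16.
Since 2006-05-16 is a Tuesday and not a holiday, the date is unchanged.
Final deadline: 2006-05-16.

2006-05-16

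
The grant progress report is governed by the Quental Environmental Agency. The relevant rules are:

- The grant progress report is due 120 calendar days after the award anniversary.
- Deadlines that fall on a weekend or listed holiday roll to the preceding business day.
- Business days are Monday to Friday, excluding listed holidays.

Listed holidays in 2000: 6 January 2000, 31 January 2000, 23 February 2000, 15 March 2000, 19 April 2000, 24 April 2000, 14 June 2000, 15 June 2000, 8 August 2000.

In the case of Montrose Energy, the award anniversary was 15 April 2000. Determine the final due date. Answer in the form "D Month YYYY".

From 15 April 2000, 120 calendar days later is 13 August 2000.
13 August 2000 is a Sunday, so it moves to the preceding business day, 11 August 2000 (Friday).
Final deadline: 11 August 2000.

11 August 2000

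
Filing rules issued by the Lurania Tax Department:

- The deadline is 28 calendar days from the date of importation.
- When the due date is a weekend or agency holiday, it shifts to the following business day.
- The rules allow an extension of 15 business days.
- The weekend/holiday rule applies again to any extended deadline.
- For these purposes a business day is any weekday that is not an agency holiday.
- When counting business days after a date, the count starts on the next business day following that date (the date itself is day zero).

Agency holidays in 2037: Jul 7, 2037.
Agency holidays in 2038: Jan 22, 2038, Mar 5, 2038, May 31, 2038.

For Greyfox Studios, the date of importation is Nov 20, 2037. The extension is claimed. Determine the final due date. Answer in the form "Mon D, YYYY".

Jan 8, 2038

Adding 28 calendar days to Nov 20, 2037 gives Dec 18, 2037.
Dec 18, 2037 is a Friday and not a listed holiday, so it stands.
The 15-business-day extension runs from Dec 18, 2037 to Jan 8, 2038.
Jan 8, 2038 is a Friday and not a listed holiday, so it stands.
Deadline: Jan 8, 2038.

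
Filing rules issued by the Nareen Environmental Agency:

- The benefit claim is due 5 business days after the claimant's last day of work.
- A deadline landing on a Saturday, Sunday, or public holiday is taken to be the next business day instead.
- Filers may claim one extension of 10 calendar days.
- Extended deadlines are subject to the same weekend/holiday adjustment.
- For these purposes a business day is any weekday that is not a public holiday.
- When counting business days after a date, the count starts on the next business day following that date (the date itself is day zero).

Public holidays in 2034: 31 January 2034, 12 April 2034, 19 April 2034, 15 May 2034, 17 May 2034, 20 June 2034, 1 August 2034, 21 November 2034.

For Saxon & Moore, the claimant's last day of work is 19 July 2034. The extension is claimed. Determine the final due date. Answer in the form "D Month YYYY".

7 August 2034

5 business days after 19 July 2034, excluding weekends and holidays, is 26 July 2034.
26 July 2034 (Wednesday) is already a business day.
The 10-calendar-day extension moves the deadline from 26 July 2034 to 5 August 2034.
Because 5 August 2034 is a Saturday, the deadline becomes 7 August 2034 (Monday).
The final due date is 7 August 2034.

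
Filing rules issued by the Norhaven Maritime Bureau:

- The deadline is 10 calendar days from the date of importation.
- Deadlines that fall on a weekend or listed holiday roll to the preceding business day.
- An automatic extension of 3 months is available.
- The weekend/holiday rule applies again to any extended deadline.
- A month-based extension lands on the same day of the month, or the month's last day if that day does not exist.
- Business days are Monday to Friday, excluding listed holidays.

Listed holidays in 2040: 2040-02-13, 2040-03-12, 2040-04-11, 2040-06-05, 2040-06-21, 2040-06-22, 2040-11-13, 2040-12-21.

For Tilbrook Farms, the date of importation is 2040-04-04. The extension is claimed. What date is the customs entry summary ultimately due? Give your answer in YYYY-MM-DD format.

2040-07-13

Trigger date 2040-04-04 + 10 calendar days = 2040-04-14.
Because 2040-04-14 is a Saturday, the deadline becomes 2040-04-13 (Friday).
Add 3 months to 2040-04-13: 2040-07-13.
Since 2040-07-13 is a Friday and not a holiday, the date is unchanged.
Final deadline: 2040-07-13.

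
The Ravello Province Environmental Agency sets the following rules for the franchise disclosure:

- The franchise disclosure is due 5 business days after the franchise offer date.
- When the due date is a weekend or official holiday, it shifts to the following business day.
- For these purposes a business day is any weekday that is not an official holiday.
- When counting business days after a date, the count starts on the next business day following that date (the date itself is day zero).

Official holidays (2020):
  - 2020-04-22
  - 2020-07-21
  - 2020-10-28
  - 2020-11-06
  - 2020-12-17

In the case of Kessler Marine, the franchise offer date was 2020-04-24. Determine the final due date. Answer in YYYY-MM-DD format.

2020-05-01

Counting 5 business days after 2020-04-24 (skipping weekends and listed holidays) reaches 2020-05-01.
2020-05-01 is a Friday and not a listed holiday, so it stands.
Final deadline: 2020-05-01.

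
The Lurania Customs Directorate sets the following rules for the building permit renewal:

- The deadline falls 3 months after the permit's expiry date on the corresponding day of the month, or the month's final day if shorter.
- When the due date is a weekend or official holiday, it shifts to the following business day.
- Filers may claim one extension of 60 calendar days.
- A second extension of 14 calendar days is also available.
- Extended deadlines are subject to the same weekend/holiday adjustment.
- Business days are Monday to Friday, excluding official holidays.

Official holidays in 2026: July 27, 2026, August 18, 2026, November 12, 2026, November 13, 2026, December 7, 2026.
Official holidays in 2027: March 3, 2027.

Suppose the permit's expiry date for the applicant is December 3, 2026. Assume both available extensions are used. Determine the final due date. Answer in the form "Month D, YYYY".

Moving 3 months forward from December 3, 2026 on the corresponding day gives March 3, 2027.
March 3, 2027 is a listed holiday; the next business day is March 4, 2027 (Thursday).
Applying the 60-calendar-day extension: March 4, 2027 + 60 days = May 3, 2027.
May 3, 2027 is a Monday and not a listed holiday, so it stands.
Add the 14 calendar-day extension to May 3, 2027: May 17, 2027.
May 17, 2027 (Monday) is already a business day.
Deadline: May 17, 2027.

May 17, 2027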